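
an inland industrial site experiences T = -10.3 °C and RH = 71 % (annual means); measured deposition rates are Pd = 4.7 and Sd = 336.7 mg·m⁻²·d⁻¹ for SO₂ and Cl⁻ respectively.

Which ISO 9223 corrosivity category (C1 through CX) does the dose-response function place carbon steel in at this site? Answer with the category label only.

C3

carbon steel: f(T) = +0.150·(T−10) [T≤10 °C] = -3.0450
  Pd branch = 1.77·Pd^0.52·e^(0.02·RH+f) = 0.7794 μm/a
  Cl⁻ term: 0.102·336.7^0.62·exp(0.033·71+0.04·-10.3) = 25.95
  sum: 0.7794 + 25.95 → r_corr = 26.73 μm/a
ISO 9223 Table 2 (carbon steel): 25 < 26.7 ≤ 50 μm/a ⇒ C3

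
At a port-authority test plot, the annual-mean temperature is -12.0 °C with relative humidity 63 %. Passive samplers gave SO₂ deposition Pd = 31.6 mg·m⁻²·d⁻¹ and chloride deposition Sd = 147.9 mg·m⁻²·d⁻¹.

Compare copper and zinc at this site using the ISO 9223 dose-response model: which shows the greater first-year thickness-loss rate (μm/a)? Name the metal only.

copper: temperature factor f = +0.126·(-22.0) = -2.7720
  SO₂ term: 0.0053·31.6^0.26·exp(0.059·63-2.7720) = 0.03347
  Cl⁻ term: 0.01025·147.9^0.27·exp(0.036·63+0.049·-12.0) = 0.2119
  r_corr = 0.03347 + 0.2119 = 0.2454 μm/a
zinc: T≤10 °C ⇒ hinge +0.038·(-12.0−10) = -0.8360
  SO₂ term: 0.0129·31.6^0.44·exp(0.046·63-0.8360) = 0.4634
  Cl⁻ term: 0.0175·147.9^0.57·exp(0.008·63+0.085·-12.0) = 0.1802
  r_corr = 0.4634 + 0.1802 = 0.6436 μm/a
Ordering by μm/a: zinc (0.644) > copper (0.245)

zinc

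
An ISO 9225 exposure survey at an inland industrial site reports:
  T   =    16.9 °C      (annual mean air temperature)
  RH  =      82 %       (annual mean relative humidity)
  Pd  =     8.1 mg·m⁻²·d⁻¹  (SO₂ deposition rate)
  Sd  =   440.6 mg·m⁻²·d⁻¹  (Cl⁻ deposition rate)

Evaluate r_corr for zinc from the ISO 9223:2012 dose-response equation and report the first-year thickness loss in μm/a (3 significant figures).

zinc: temperature factor f = -0.071·(6.9) = -0.4899
  SO₂ term: 0.0129·8.1^0.44·exp(0.046·82-0.4899) = 0.8624
  Sd branch = 0.0175·Sd^0.57·e^(0.008·RH+0.085·T) = 4.559 μm/a
  r_corr = 0.8624 + 4.559 = 5.422 μm/a

r_corr = 5.42 μm/a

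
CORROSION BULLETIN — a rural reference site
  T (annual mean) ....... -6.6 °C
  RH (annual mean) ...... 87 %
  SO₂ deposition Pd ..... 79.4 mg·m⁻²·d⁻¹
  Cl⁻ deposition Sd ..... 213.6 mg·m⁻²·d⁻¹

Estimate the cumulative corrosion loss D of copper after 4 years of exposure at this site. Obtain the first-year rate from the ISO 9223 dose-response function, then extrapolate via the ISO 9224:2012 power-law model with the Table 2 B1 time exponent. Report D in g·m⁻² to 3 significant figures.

D(4) = 24.2 g·m⁻²

copper: temperature factor f = +0.126·(-16.6) = -2.0916
  Pd branch = 0.0053·Pd^0.26·e^(0.059·RH+f) = 0.346 μm/a
  Cl⁻ term: 0.01025·213.6^0.27·exp(0.036·87+0.049·-6.6) = 0.7236
  r_corr = 0.346 + 0.7236 = 1.07 μm/a
Power-law: D(4) = r_corr · 4^0.667
  D(4) = 1.07 × 4^0.667 = 1.07 × 2.521 = 2.696 μm
  Mass loss = 2.696 μm × 8.96 g/cm³ = 24.16 g·m⁻²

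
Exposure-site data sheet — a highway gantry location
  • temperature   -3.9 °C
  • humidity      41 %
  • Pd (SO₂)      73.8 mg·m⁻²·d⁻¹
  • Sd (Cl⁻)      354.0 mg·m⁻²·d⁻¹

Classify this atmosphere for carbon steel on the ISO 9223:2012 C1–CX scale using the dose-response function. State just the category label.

carbon steel: f(T) = +0.150·(T−10) [T≤10 °C] = -2.0850
  sulphur-dioxide contribution → 4.677 μm/a
  chloride contribution → 12.85 μm/a
  total first-year rate 17.53 μm/a
Category bounds: 1.3…25 μm/a bracket r_corr ⇒ C2

C2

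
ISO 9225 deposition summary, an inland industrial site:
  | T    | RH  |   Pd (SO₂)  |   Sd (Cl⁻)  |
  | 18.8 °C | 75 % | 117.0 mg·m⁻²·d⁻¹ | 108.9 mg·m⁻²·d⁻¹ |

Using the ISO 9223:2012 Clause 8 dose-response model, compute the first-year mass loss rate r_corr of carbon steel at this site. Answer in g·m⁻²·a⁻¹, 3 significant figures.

carbon steel: T>10 °C ⇒ hinge -0.054·(18.8−10) = -0.4752
  SO₂ term: 1.77·117.0^0.52·exp(0.02·75-0.4752) = 58.68
  Cl⁻ term: 0.102·108.9^0.62·exp(0.033·75+0.04·18.8) = 47.1
  sum: 58.68 + 47.1 → r_corr = 105.8 μm/a
Convert to mass loss: 105.8 μm/a × 7.85 g/cm³ = 830.4 g·m⁻²·a⁻¹

r_corr = 830 g·m⁻²·a⁻¹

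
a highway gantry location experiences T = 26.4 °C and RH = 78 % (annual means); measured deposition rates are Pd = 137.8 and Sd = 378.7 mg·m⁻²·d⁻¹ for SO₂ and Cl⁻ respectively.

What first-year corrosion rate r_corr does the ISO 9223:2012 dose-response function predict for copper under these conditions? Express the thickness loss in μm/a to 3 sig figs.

copper: temperature factor f = -0.080·(16.4) = -1.3120
  sulphur-dioxide contribution → 0.512 μm/a
  chloride contribution → 3.077 μm/a
  ⇒ r_corr(copper) = 3.589 μm/a

r_corr = 3.59 μm/a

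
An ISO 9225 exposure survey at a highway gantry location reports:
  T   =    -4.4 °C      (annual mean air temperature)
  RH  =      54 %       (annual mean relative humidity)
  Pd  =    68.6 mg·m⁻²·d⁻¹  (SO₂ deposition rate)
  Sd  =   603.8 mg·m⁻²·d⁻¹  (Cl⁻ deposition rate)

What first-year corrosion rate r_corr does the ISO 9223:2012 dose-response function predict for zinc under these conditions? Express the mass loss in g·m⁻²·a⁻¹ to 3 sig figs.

r_corr = 9.20 g·m⁻²·a⁻¹

zinc: T≤10 °C ⇒ hinge +0.038·(-4.4−10) = -0.5472
  sulphur-dioxide contribution → 0.5751 μm/a
  chloride contribution → 0.7134 μm/a
  ⇒ r_corr(zinc) = 1.288 μm/a
Convert to mass loss: 1.288 μm/a × 7.14 g/cm³ = 9.2 g·m⁻²·a⁻¹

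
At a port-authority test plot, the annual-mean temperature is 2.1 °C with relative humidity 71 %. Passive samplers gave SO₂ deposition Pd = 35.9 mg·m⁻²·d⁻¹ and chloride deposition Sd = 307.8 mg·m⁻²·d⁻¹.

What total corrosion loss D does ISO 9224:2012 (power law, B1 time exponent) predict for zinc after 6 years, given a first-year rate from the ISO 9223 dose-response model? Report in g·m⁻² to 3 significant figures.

D(6) = 66.7 g·m⁻²

zinc: temperature factor f = +0.038·(-7.9) = -0.3002
  SO₂ term: 0.0129·35.9^0.44·exp(0.046·71-0.3002) = 1.21
  Cl⁻ term: 0.0175·307.8^0.57·exp(0.008·71+0.085·2.1) = 0.9673
  r_corr = 1.21 + 0.9673 = 2.177 μm/a
ISO 9224: D(t) = r_corr · t^b with b = 0.813 (zinc, B1)
  D(6) = 2.177 × 6^0.813 = 2.177 × 4.292 = 9.345 μm
  Mass loss = 9.345 μm × 7.14 g/cm³ = 66.73 g·m⁻²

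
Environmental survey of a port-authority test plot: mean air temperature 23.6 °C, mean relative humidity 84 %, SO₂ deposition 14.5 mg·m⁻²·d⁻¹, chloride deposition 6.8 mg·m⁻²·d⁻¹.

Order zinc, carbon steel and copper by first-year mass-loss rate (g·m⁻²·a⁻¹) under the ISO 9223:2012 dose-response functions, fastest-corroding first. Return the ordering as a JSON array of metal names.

zinc: temperature factor f = -0.071·(13.6) = -0.9656
  sulphur-dioxide contribution → 0.7592 μm/a
  chloride contribution → 0.7596 μm/a
  total first-year rate 1.519 μm/a
  mass loss = 1.519 μm/a × 7.14 g/cm³ = 10.84 g·m⁻²·a⁻¹
carbon steel: temperature factor f = -0.054·(13.6) = -0.7344
  sulphur-dioxide contribution → 18.3 μm/a
  chloride contribution → 13.76 μm/a
  ⇒ r_corr(carbon steel) = 32.06 μm/a
  mass loss = 32.06 μm/a × 7.85 g/cm³ = 251.7 g·m⁻²·a⁻¹
copper: T>10 °C ⇒ hinge -0.080·(23.6−10) = -1.0880
  sulphur-dioxide contribution → 0.5083 μm/a
  chloride contribution → 1.125 μm/a
  ⇒ r_corr(copper) = 1.633 μm/a
  mass loss = 1.633 μm/a × 8.96 g/cm³ = 14.63 g·m⁻²·a⁻¹
Ordering by g·m⁻²·a⁻¹: carbon steel (252) > copper (14.6) > zinc (10.8)

["carbon steel", "copper", "zinc"]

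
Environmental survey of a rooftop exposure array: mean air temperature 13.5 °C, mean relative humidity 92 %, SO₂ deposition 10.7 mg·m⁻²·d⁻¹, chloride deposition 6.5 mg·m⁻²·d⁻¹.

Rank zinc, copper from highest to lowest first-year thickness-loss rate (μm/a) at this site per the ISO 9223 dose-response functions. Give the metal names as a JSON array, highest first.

["copper", "zinc"]

zinc: temperature factor f = -0.071·(3.5) = -0.2485
  sulphur-dioxide contribution → 1.966 μm/a
  chloride contribution → 0.3345 μm/a
  total first-year rate 2.3 μm/a
copper: T>10 °C ⇒ hinge -0.080·(13.5−10) = -0.2800
  sulphur-dioxide contribution → 1.689 μm/a
  chloride contribution → 0.9034 μm/a
  total first-year rate 2.593 μm/a
Ordering by μm/a: copper (2.59) > zinc (2.3)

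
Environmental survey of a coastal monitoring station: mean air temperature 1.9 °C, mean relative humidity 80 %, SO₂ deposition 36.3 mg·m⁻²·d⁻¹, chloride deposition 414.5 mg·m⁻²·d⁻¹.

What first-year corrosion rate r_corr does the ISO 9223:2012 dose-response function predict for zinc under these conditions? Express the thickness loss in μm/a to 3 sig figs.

r_corr = 3.04 μm/a

zinc: temperature factor f = +0.038·(-8.1) = -0.3078
  Pd branch = 0.0129·Pd^0.44·e^(0.046·RH+f) = 1.826 μm/a
  Sd branch = 0.0175·Sd^0.57·e^(0.008·RH+0.085·T) = 1.211 μm/a
  r_corr = 1.826 + 1.211 = 3.037 μm/a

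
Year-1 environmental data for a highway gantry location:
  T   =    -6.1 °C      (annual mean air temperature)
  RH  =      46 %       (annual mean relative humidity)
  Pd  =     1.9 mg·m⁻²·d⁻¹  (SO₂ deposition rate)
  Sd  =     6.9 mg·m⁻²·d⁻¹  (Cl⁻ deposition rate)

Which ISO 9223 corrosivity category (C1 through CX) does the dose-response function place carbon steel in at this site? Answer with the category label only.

carbon steel: temperature factor f = +0.150·(-16.1) = -2.4150
  Pd branch = 1.77·Pd^0.52·e^(0.02·RH+f) = 0.5542 μm/a
  Sd branch = 0.102·Sd^0.62·e^(0.033·RH+0.04·T) = 1.208 μm/a
  r_corr = 0.5542 + 1.208 = 1.762 μm/a
Category bounds: 1.3…25 μm/a bracket r_corr ⇒ C2

C2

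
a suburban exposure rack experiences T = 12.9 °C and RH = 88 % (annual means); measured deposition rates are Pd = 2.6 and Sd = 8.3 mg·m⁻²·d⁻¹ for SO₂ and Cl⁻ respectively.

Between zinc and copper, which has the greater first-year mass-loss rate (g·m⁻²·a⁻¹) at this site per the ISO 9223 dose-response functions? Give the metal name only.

copper

zinc: T>10 °C ⇒ hinge -0.071·(12.9−10) = -0.2059
  SO₂ term: 0.0129·2.6^0.44·exp(0.046·88-0.2059) = 0.9158
  Sd branch = 0.0175·Sd^0.57·e^(0.008·RH+0.085·T) = 0.3539 μm/a
  r_corr = 0.9158 + 0.3539 = 1.27 μm/a
  mass loss = 1.27 μm/a × 7.14 g/cm³ = 9.065 g·m⁻²·a⁻¹
copper: T>10 °C ⇒ hinge -0.080·(12.9−10) = -0.2320
  Pd branch = 0.0053·Pd^0.26·e^(0.059·RH+f) = 0.9689 μm/a
  Cl⁻ term: 0.01025·8.3^0.27·exp(0.036·88+0.049·12.9) = 0.8114
  sum: 0.9689 + 0.8114 → r_corr = 1.78 μm/a
  mass loss = 1.78 μm/a × 8.96 g/cm³ = 15.95 g·m⁻²·a⁻¹
Ordering by g·m⁻²·a⁻¹: copper (16) > zinc (9.07)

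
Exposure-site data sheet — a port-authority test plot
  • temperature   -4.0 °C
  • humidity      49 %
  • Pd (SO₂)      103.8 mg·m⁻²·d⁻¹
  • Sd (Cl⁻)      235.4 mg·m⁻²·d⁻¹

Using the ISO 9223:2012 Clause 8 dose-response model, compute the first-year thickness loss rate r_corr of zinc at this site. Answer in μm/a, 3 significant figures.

zinc: T≤10 °C ⇒ hinge +0.038·(-4.0−10) = -0.5320
  SO₂ term: 0.0129·103.8^0.44·exp(0.046·49-0.5320) = 0.5566
  Cl⁻ term: 0.0175·235.4^0.57·exp(0.008·49+0.085·-4.0) = 0.4145
  sum: 0.5566 + 0.4145 → r_corr = 0.9712 μm/a

r_corr = 0.971 μm/a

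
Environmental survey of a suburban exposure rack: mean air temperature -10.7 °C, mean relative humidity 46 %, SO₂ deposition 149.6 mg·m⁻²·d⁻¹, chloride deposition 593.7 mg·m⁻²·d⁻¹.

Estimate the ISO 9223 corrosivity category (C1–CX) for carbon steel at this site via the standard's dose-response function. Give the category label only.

C2

carbon steel: T≤10 °C ⇒ hinge +0.150·(-10.7−10) = -3.1050
  sulphur-dioxide contribution → 2.692 μm/a
  chloride contribution → 15.91 μm/a
  total first-year rate 18.6 μm/a
Category bounds: 1.3…25 μm/a bracket r_corr ⇒ C2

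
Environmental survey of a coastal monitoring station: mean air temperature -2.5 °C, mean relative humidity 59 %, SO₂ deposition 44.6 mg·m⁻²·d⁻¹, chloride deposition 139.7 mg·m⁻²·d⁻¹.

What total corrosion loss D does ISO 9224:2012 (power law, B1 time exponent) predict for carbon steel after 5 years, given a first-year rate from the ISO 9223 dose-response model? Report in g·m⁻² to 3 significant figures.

D(5) = 368 g·m⁻²

carbon steel: f(T) = +0.150·(T−10) [T≤10 °C] = -1.8750
  SO₂ term: 1.77·44.6^0.52·exp(0.02·59-1.8750) = 6.365
  Cl⁻ term: 0.102·139.7^0.62·exp(0.033·59+0.04·-2.5) = 13.83
  r_corr = 6.365 + 13.83 = 20.19 μm/a
Power-law: D(5) = r_corr · 5^0.523
  D(5) = 20.19 × 5^0.523 = 20.19 × 2.32 = 46.86 μm
  Mass loss = 46.86 μm × 7.85 g/cm³ = 367.8 g·m⁻²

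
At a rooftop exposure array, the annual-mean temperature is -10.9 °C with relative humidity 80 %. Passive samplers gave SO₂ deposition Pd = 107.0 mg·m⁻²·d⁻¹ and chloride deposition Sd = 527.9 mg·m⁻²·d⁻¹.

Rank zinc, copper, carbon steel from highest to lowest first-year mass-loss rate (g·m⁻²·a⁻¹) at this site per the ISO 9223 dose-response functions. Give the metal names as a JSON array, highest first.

zinc: T≤10 °C ⇒ hinge +0.038·(-10.9−10) = -0.7942
  Pd branch = 0.0129·Pd^0.44·e^(0.046·RH+f) = 1.806 μm/a
  Cl⁻ term: 0.0175·527.9^0.57·exp(0.008·80+0.085·-10.9) = 0.4682
  sum: 1.806 + 0.4682 → r_corr = 2.275 μm/a
  mass loss = 2.275 μm/a × 7.14 g/cm³ = 16.24 g·m⁻²·a⁻¹
copper: T≤10 °C ⇒ hinge +0.126·(-10.9−10) = -2.6334
  Pd branch = 0.0053·Pd^0.26·e^(0.059·RH+f) = 0.1439 μm/a
  Cl⁻ term: 0.01025·527.9^0.27·exp(0.036·80+0.049·-10.9) = 0.5816
  sum: 0.1439 + 0.5816 → r_corr = 0.7255 μm/a
  mass loss = 0.7255 μm/a × 8.96 g/cm³ = 6.501 g·m⁻²·a⁻¹
carbon steel: temperature factor f = +0.150·(-20.9) = -3.1350
  SO₂ term: 1.77·107.0^0.52·exp(0.02·80-3.1350) = 4.331
  Sd branch = 0.102·Sd^0.62·e^(0.033·RH+0.04·T) = 45.06 μm/a
  r_corr = 4.331 + 45.06 = 49.39 μm/a
  mass loss = 49.39 μm/a × 7.85 g/cm³ = 387.7 g·m⁻²·a⁻¹
Ordering by g·m⁻²·a⁻¹: carbon steel (388) > zinc (16.2) > copper (6.5)

["carbon steel", "zinc", "copper"]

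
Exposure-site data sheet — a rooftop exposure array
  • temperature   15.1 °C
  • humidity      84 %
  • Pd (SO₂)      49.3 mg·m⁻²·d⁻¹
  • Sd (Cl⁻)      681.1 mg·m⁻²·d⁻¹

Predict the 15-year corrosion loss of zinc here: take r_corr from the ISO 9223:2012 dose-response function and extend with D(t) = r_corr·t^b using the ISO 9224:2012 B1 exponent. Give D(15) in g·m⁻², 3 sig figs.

zinc: temperature factor f = -0.071·(5.1) = -0.3621
  SO₂ term: 0.0129·49.3^0.44·exp(0.046·84-0.3621) = 2.378
  Cl⁻ term: 0.0175·681.1^0.57·exp(0.008·84+0.085·15.1) = 5.096
  r_corr = 2.378 + 5.096 = 7.474 μm/a
Power-law: D(15) = r_corr · 15^0.813
  D(15) = 7.474 × 15^0.813 = 7.474 × 9.04 = 67.57 μm
  Mass loss = 67.57 μm × 7.14 g/cm³ = 482.4 g·m⁻²

D(15) = 482 g·m⁻²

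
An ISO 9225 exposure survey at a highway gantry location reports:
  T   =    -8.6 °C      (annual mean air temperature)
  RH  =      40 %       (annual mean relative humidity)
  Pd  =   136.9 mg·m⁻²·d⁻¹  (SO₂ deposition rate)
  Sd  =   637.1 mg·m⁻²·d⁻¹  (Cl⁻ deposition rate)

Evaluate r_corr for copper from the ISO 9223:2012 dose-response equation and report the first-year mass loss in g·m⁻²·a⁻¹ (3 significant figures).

r_corr = 1.63 g·m⁻²·a⁻¹

copper: temperature factor f = +0.126·(-18.6) = -2.3436
  SO₂ term: 0.0053·136.9^0.26·exp(0.059·40-2.3436) = 0.01936
  Sd branch = 0.01025·Sd^0.27·e^(0.036·RH+0.049·T) = 0.1623 μm/a
  sum: 0.01936 + 0.1623 → r_corr = 0.1816 μm/a
Convert to mass loss: 0.1816 μm/a × 8.96 g/cm³ = 1.627 g·m⁻²·a⁻¹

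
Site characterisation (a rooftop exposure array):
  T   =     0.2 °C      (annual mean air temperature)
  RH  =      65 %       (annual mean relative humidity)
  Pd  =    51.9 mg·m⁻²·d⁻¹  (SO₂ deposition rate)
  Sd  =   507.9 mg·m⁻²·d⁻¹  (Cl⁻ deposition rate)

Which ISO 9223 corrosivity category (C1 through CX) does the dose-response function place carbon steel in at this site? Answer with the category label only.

C4

carbon steel: temperature factor f = +0.150·(-9.8) = -1.4700
  SO₂ term: 1.77·51.9^0.52·exp(0.02·65-1.4700) = 11.64
  Sd branch = 0.102·Sd^0.62·e^(0.033·RH+0.04·T) = 41.8 μm/a
  sum: 11.64 + 41.8 → r_corr = 53.45 μm/a
53.4 μm/a falls in (50, 80] for carbon steel → category C4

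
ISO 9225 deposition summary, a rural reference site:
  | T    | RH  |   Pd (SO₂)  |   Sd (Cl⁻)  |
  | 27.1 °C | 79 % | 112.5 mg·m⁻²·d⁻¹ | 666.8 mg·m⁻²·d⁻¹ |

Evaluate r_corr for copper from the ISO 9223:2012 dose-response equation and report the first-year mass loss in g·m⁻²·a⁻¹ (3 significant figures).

r_corr = 38.8 g·m⁻²·a⁻¹

copper: temperature factor f = -0.080·(17.1) = -1.3680
  sulphur-dioxide contribution → 0.4872 μm/a
  chloride contribution → 3.846 μm/a
  total first-year rate 4.333 μm/a
Convert to mass loss: 4.333 μm/a × 8.96 g/cm³ = 38.83 g·m⁻²·a⁻¹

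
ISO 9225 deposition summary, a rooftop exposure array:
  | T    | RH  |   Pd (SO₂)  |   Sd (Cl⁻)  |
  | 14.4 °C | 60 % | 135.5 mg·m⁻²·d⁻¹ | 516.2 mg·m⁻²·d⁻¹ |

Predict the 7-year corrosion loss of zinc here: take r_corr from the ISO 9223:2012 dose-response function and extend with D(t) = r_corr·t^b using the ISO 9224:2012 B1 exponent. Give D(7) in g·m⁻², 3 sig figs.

D(7) = 162 g·m⁻²

zinc: f(T) = -0.071·(T−10) [T>10 °C] = -0.3124
  SO₂ term: 0.0129·135.5^0.44·exp(0.046·60-0.3124) = 1.293
  Sd branch = 0.0175·Sd^0.57·e^(0.008·RH+0.085·T) = 3.384 μm/a
  sum: 1.293 + 3.384 → r_corr = 4.677 μm/a
Long-term exponent b (ISO 9224 Table 2, B1) = 0.813
  D(7) = 4.677 × 7^0.813 = 4.677 × 4.865 = 22.75 μm
  Mass loss = 22.75 μm × 7.14 g/cm³ = 162.4 g·m⁻²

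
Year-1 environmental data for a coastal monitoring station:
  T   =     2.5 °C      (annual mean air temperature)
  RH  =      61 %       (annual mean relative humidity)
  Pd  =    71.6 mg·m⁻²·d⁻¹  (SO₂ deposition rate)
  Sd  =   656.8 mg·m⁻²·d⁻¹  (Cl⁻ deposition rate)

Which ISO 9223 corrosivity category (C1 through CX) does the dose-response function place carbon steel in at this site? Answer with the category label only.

carbon steel: temperature factor f = +0.150·(-7.5) = -1.1250
  Pd branch = 1.77·Pd^0.52·e^(0.02·RH+f) = 17.94 μm/a
  Cl⁻ term: 0.102·656.8^0.62·exp(0.033·61+0.04·2.5) = 47.11
  r_corr = 17.94 + 47.11 = 65.04 μm/a
Category bounds: 50…80 μm/a bracket r_corr ⇒ C4

C4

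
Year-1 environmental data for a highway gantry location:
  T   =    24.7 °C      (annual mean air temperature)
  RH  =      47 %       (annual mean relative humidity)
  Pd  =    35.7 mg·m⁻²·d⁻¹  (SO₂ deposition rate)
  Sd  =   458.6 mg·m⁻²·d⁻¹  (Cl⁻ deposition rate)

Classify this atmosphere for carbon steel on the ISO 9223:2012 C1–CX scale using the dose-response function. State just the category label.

carbon steel: f(T) = -0.054·(T−10) [T>10 °C] = -0.7938
  SO₂ term: 1.77·35.7^0.52·exp(0.02·47-0.7938) = 13.15
  Cl⁻ term: 0.102·458.6^0.62·exp(0.033·47+0.04·24.7) = 57.72
  sum: 13.15 + 57.72 → r_corr = 70.87 μm/a
70.9 μm/a falls in (50, 80] for carbon steel → category C4

C4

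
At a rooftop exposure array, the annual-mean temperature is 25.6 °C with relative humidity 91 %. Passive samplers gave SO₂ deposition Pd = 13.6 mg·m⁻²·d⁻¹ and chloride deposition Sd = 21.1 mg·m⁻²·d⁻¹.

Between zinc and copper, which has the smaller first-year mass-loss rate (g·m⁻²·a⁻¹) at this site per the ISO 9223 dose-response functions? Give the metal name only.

zinc: temperature factor f = -0.071·(15.6) = -1.1076
  Pd branch = 0.0129·Pd^0.44·e^(0.046·RH+f) = 0.8836 μm/a
  Sd branch = 0.0175·Sd^0.57·e^(0.008·RH+0.085·T) = 1.816 μm/a
  sum: 0.8836 + 1.816 → r_corr = 2.699 μm/a
  mass loss = 2.699 μm/a × 7.14 g/cm³ = 19.27 g·m⁻²·a⁻¹
copper: T>10 °C ⇒ hinge -0.080·(25.6−10) = -1.2480
  Pd branch = 0.0053·Pd^0.26·e^(0.059·RH+f) = 0.6438 μm/a
  Sd branch = 0.01025·Sd^0.27·e^(0.036·RH+0.049·T) = 2.167 μm/a
  r_corr = 0.6438 + 2.167 = 2.811 μm/a
  mass loss = 2.811 μm/a × 8.96 g/cm³ = 25.18 g·m⁻²·a⁻¹
Ordering by g·m⁻²·a⁻¹: copper (25.2) > zinc (19.3)

zinc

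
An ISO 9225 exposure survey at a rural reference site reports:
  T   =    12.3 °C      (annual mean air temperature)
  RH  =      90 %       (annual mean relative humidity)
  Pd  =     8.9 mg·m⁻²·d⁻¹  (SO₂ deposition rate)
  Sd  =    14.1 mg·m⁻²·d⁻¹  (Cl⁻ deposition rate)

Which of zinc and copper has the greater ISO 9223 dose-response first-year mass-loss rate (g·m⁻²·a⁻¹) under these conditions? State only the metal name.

copper

zinc: T>10 °C ⇒ hinge -0.071·(12.3−10) = -0.1633
  sulphur-dioxide contribution → 1.8 μm/a
  chloride contribution → 0.4622 μm/a
  total first-year rate 2.263 μm/a
  mass loss = 2.263 μm/a × 7.14 g/cm³ = 16.16 g·m⁻²·a⁻¹
copper: T>10 °C ⇒ hinge -0.080·(12.3−10) = -0.1840
  sulphur-dioxide contribution → 1.575 μm/a
  chloride contribution → 0.977 μm/a
  ⇒ r_corr(copper) = 2.552 μm/a
  mass loss = 2.552 μm/a × 8.96 g/cm³ = 22.87 g·m⁻²·a⁻¹
Ordering by g·m⁻²·a⁻¹: copper (22.9) > zinc (16.2)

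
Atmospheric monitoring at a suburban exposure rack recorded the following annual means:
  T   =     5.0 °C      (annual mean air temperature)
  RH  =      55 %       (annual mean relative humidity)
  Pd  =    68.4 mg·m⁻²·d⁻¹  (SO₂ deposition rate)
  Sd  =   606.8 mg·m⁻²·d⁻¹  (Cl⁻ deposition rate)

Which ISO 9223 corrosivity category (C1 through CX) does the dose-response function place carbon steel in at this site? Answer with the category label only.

C4

carbon steel: temperature factor f = +0.150·(-5.0) = -0.7500
  Pd branch = 1.77·Pd^0.52·e^(0.02·RH+f) = 22.61 μm/a
  Sd branch = 0.102·Sd^0.62·e^(0.033·RH+0.04·T) = 40.66 μm/a
  r_corr = 22.61 + 40.66 = 63.27 μm/a
ISO 9223 Table 2 (carbon steel): 50 < 63.3 ≤ 80 μm/a ⇒ C4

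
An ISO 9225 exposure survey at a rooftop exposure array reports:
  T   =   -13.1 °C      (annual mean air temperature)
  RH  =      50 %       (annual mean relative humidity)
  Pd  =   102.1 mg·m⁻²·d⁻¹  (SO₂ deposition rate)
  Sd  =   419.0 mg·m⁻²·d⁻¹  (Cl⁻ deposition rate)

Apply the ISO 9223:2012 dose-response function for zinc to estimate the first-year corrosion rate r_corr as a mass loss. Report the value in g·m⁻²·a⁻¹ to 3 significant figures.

r_corr = 4.84 g·m⁻²·a⁻¹

zinc: T≤10 °C ⇒ hinge +0.038·(-13.1−10) = -0.8778
  Pd branch = 0.0129·Pd^0.44·e^(0.046·RH+f) = 0.4095 μm/a
  Cl⁻ term: 0.0175·419.0^0.57·exp(0.008·50+0.085·-13.1) = 0.2678
  sum: 0.4095 + 0.2678 → r_corr = 0.6773 μm/a
Convert to mass loss: 0.6773 μm/a × 7.14 g/cm³ = 4.836 g·m⁻²·a⁻¹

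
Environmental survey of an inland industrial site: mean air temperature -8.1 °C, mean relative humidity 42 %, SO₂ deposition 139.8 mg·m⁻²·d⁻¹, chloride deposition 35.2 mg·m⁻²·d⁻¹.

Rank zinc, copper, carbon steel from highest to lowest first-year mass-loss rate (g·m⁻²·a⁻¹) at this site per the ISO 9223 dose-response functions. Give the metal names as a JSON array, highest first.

zinc: temperature factor f = +0.038·(-18.1) = -0.6878
  SO₂ term: 0.0129·139.8^0.44·exp(0.046·42-0.6878) = 0.3935
  Cl⁻ term: 0.0175·35.2^0.57·exp(0.008·42+0.085·-8.1) = 0.09364
  r_corr = 0.3935 + 0.09364 = 0.4872 μm/a
  mass loss = 0.4872 μm/a × 7.14 g/cm³ = 3.478 g·m⁻²·a⁻¹
copper: T≤10 °C ⇒ hinge +0.126·(-8.1−10) = -2.2806
  SO₂ term: 0.0053·139.8^0.26·exp(0.059·42-2.2806) = 0.02333
  Sd branch = 0.01025·Sd^0.27·e^(0.036·RH+0.049·T) = 0.08177 μm/a
  r_corr = 0.02333 + 0.08177 = 0.1051 μm/a
  mass loss = 0.1051 μm/a × 8.96 g/cm³ = 0.9416 g·m⁻²·a⁻¹
carbon steel: temperature factor f = +0.150·(-18.1) = -2.7150
  SO₂ term: 1.77·139.8^0.52·exp(0.02·42-2.7150) = 3.543
  Cl⁻ term: 0.102·35.2^0.62·exp(0.033·42+0.04·-8.1) = 2.683
  r_corr = 3.543 + 2.683 = 6.226 μm/a
  mass loss = 6.226 μm/a × 7.85 g/cm³ = 48.87 g·m⁻²·a⁻¹
Ordering by g·m⁻²·a⁻¹: carbon steel (48.9) > zinc (3.48) > copper (0.942)

["carbon steel", "zinc", "copper"]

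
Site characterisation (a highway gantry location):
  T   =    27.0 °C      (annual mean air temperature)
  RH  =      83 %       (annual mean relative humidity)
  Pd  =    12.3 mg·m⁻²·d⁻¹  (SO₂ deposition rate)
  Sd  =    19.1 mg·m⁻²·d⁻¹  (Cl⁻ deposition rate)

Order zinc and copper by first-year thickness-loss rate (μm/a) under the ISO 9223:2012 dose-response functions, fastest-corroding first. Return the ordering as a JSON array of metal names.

zinc: temperature factor f = -0.071·(17.0) = -1.2070
  SO₂ term: 0.0129·12.3^0.44·exp(0.046·83-1.2070) = 0.5298
  Sd branch = 0.0175·Sd^0.57·e^(0.008·RH+0.085·T) = 1.813 μm/a
  sum: 0.5298 + 1.813 → r_corr = 2.342 μm/a
copper: temperature factor f = -0.080·(17.0) = -1.3600
  SO₂ term: 0.0053·12.3^0.26·exp(0.059·83-1.3600) = 0.3497
  Sd branch = 0.01025·Sd^0.27·e^(0.036·RH+0.049·T) = 1.694 μm/a
  sum: 0.3497 + 1.694 → r_corr = 2.043 μm/a
Ordering by μm/a: zinc (2.34) > copper (2.04)

["zinc", "copper"]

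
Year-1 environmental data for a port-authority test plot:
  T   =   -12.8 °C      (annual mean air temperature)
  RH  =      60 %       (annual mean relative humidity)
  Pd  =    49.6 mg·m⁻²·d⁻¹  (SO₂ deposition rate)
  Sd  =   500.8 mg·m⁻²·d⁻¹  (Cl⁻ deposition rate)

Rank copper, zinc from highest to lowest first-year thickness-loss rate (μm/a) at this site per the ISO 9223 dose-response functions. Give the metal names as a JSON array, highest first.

copper: T≤10 °C ⇒ hinge +0.126·(-12.8−10) = -2.8728
  SO₂ term: 0.0053·49.6^0.26·exp(0.059·60-2.8728) = 0.0285
  Cl⁻ term: 0.01025·500.8^0.27·exp(0.036·60+0.049·-12.8) = 0.2543
  r_corr = 0.0285 + 0.2543 = 0.2828 μm/a
zinc: T≤10 °C ⇒ hinge +0.038·(-12.8−10) = -0.8664
  SO₂ term: 0.0129·49.6^0.44·exp(0.046·60-0.8664) = 0.4775
  Sd branch = 0.0175·Sd^0.57·e^(0.008·RH+0.085·T) = 0.3295 μm/a
  r_corr = 0.4775 + 0.3295 = 0.807 μm/a
Ordering by μm/a: zinc (0.807) > copper (0.283)

["zinc", "copper"]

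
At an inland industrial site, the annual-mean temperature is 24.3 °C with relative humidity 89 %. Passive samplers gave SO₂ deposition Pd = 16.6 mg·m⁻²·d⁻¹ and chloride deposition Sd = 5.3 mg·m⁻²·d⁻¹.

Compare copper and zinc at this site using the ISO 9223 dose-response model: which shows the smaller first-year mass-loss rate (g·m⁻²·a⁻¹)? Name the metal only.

copper: temperature factor f = -0.080·(14.3) = -1.1440
  Pd branch = 0.0053·Pd^0.26·e^(0.059·RH+f) = 0.6686 μm/a
  Sd branch = 0.01025·Sd^0.27·e^(0.036·RH+0.049·T) = 1.303 μm/a
  r_corr = 0.6686 + 1.303 = 1.971 μm/a
  mass loss = 1.971 μm/a × 8.96 g/cm³ = 17.66 g·m⁻²·a⁻¹
zinc: temperature factor f = -0.071·(14.3) = -1.0153
  Pd branch = 0.0129·Pd^0.44·e^(0.046·RH+f) = 0.9649 μm/a
  Cl⁻ term: 0.0175·5.3^0.57·exp(0.008·89+0.085·24.3) = 0.728
  sum: 0.9649 + 0.728 → r_corr = 1.693 μm/a
  mass loss = 1.693 μm/a × 7.14 g/cm³ = 12.09 g·m⁻²·a⁻¹
Ordering by g·m⁻²·a⁻¹: copper (17.7) > zinc (12.1)

zinc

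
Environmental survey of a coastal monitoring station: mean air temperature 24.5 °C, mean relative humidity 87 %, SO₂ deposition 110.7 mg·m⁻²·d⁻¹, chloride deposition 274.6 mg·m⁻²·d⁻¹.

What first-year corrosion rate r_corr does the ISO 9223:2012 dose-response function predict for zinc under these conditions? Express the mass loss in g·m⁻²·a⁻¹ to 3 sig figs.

zinc: f(T) = -0.071·(T−10) [T>10 °C] = -1.0295
  sulphur-dioxide contribution → 2 μm/a
  chloride contribution → 6.915 μm/a
  total first-year rate 8.915 μm/a
Convert to mass loss: 8.915 μm/a × 7.14 g/cm³ = 63.65 g·m⁻²·a⁻¹

r_corr = 63.6 g·m⁻²·a⁻¹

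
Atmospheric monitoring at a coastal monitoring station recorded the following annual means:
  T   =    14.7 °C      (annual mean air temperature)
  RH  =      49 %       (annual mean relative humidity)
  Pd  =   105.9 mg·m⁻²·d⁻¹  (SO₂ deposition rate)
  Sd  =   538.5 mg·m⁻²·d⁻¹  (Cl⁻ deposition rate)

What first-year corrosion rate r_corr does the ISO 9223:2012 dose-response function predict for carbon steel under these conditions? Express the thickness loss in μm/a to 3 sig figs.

r_corr = 87.0 μm/a

carbon steel: f(T) = -0.054·(T−10) [T>10 °C] = -0.2538
  SO₂ term: 1.77·105.9^0.52·exp(0.02·49-0.2538) = 41.33
  Cl⁻ term: 0.102·538.5^0.62·exp(0.033·49+0.04·14.7) = 45.66
  sum: 41.33 + 45.66 → r_corr = 87 μm/a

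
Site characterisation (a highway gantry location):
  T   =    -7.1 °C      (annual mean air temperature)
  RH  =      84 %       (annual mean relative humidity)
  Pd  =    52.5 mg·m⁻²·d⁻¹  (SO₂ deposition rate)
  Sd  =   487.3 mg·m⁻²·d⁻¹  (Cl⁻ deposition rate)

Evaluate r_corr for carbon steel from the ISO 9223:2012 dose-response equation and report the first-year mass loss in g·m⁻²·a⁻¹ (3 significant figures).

carbon steel: temperature factor f = +0.150·(-17.1) = -2.5650
  Pd branch = 1.77·Pd^0.52·e^(0.02·RH+f) = 5.729 μm/a
  Cl⁻ term: 0.102·487.3^0.62·exp(0.033·84+0.04·-7.1) = 56.96
  sum: 5.729 + 56.96 → r_corr = 62.69 μm/a
Convert to mass loss: 62.69 μm/a × 7.85 g/cm³ = 492.1 g·m⁻²·a⁻¹

r_corr = 492 g·m⁻²·a⁻¹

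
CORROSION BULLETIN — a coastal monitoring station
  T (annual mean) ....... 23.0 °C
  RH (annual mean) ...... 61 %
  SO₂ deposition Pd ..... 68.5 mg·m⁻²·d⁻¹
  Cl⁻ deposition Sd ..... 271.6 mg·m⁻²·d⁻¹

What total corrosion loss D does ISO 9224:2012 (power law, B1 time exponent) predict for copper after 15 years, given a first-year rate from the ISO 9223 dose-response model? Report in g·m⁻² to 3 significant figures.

copper: T>10 °C ⇒ hinge -0.080·(23.0−10) = -1.0400
  Pd branch = 0.0053·Pd^0.26·e^(0.059·RH+f) = 0.2055 μm/a
  Cl⁻ term: 0.01025·271.6^0.27·exp(0.036·61+0.049·23.0) = 1.291
  r_corr = 0.2055 + 1.291 = 1.497 μm/a
ISO 9224: D(t) = r_corr · t^b with b = 0.667 (copper, B1)
  D(15) = 1.497 × 15^0.667 = 1.497 × 6.088 = 9.113 μm
  Mass loss = 9.113 μm × 8.96 g/cm³ = 81.65 g·m⁻²

D(15) = 81.6 g·m⁻²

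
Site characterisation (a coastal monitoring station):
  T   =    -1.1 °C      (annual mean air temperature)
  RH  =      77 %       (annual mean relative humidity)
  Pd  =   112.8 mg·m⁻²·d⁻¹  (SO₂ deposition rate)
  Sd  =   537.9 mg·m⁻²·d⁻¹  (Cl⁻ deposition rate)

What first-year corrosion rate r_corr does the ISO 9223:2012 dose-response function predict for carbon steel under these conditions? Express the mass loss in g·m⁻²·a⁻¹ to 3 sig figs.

r_corr = 623 g·m⁻²·a⁻¹

carbon steel: temperature factor f = +0.150·(-11.1) = -1.6650
  SO₂ term: 1.77·112.8^0.52·exp(0.02·77-1.6650) = 18.23
  Sd branch = 0.102·Sd^0.62·e^(0.033·RH+0.04·T) = 61.1 μm/a
  sum: 18.23 + 61.1 → r_corr = 79.34 μm/a
Convert to mass loss: 79.34 μm/a × 7.85 g/cm³ = 622.8 g·m⁻²·a⁻¹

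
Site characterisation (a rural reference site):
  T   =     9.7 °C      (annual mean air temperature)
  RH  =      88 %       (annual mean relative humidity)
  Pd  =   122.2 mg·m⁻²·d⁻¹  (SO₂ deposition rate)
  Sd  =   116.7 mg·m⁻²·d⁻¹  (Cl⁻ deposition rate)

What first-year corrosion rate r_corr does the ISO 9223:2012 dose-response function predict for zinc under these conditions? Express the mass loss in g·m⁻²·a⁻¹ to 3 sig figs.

zinc: f(T) = +0.038·(T−10) [T≤10 °C] = -0.0114
  sulphur-dioxide contribution → 6.053 μm/a
  chloride contribution → 1.216 μm/a
  ⇒ r_corr(zinc) = 7.269 μm/a
Convert to mass loss: 7.269 μm/a × 7.14 g/cm³ = 51.9 g·m⁻²·a⁻¹

r_corr = 51.9 g·m⁻²·a⁻¹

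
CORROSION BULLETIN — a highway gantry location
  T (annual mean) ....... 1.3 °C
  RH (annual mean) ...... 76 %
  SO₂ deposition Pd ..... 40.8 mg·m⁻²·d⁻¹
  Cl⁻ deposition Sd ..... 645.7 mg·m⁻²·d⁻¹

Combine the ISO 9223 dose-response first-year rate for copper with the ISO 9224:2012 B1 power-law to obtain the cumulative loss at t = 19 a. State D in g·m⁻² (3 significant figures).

copper: f(T) = +0.126·(T−10) [T≤10 °C] = -1.0962
  SO₂ term: 0.0053·40.8^0.26·exp(0.059·76-1.0962) = 0.4115
  Sd branch = 0.01025·Sd^0.27·e^(0.036·RH+0.049·T) = 0.9668 μm/a
  r_corr = 0.4115 + 0.9668 = 1.378 μm/a
Power-law: D(19) = r_corr · 19^0.667
  D(19) = 1.378 × 19^0.667 = 1.378 × 7.127 = 9.823 μm
  Mass loss = 9.823 μm × 8.96 g/cm³ = 88.02 g·m⁻²

D(19) = 88.0 g·m⁻²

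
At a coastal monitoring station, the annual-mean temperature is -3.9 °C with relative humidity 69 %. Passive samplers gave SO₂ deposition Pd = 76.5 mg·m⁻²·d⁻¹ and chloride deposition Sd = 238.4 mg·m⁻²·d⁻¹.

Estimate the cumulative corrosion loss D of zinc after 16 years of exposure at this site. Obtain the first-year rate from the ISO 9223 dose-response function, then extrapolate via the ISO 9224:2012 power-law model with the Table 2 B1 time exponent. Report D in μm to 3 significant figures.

zinc: T≤10 °C ⇒ hinge +0.038·(-3.9−10) = -0.5282
  sulphur-dioxide contribution → 1.226 μm/a
  chloride contribution → 0.4942 μm/a
  ⇒ r_corr(zinc) = 1.72 μm/a
ISO 9224: D(t) = r_corr · t^b with b = 0.813 (zinc, B1)
  D(16) = 1.72 × 16^0.813 = 1.72 × 9.527 = 16.39 μm

D(16) = 16.4 μm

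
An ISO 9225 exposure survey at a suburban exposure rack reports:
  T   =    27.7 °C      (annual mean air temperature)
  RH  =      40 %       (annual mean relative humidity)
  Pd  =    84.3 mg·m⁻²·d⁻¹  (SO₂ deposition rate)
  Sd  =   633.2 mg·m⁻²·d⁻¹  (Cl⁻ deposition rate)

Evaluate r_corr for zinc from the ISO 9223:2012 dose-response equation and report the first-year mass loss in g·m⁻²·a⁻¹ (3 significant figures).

zinc: T>10 °C ⇒ hinge -0.071·(27.7−10) = -1.2567
  Pd branch = 0.0129·Pd^0.44·e^(0.046·RH+f) = 0.1627 μm/a
  Sd branch = 0.0175·Sd^0.57·e^(0.008·RH+0.085·T) = 10.03 μm/a
  r_corr = 0.1627 + 10.03 = 10.2 μm/a
Convert to mass loss: 10.2 μm/a × 7.14 g/cm³ = 72.8 g·m⁻²·a⁻¹

r_corr = 72.8 g·m⁻²·a⁻¹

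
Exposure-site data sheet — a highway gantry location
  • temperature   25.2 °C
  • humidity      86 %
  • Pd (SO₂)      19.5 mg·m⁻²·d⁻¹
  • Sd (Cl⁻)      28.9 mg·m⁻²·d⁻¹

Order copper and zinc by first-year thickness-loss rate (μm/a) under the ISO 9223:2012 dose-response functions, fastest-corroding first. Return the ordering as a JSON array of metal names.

copper: T>10 °C ⇒ hinge -0.080·(25.2−10) = -1.2160
  sulphur-dioxide contribution → 0.5435 μm/a
  chloride contribution → 1.932 μm/a
  total first-year rate 2.475 μm/a
zinc: f(T) = -0.071·(T−10) [T>10 °C] = -1.0792
  sulphur-dioxide contribution → 0.8464 μm/a
  chloride contribution → 2.017 μm/a
  total first-year rate 2.864 μm/a
Ordering by μm/a: zinc (2.86) > copper (2.48)

["zinc", "copper"]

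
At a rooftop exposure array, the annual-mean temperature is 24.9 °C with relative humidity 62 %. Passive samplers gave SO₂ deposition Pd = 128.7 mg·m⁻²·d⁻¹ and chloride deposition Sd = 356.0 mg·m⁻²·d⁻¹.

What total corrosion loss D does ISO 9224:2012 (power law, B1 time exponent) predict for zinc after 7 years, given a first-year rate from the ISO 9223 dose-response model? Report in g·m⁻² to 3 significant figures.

D(7) = 259 g·m⁻²

zinc: f(T) = -0.071·(T−10) [T>10 °C] = -1.0579
  sulphur-dioxide contribution → 0.6576 μm/a
  chloride contribution → 6.791 μm/a
  ⇒ r_corr(zinc) = 7.449 μm/a
Power-law: D(7) = r_corr · 7^0.813
  D(7) = 7.449 × 7^0.813 = 7.449 × 4.865 = 36.24 μm
  Mass loss = 36.24 μm × 7.14 g/cm³ = 258.7 g·m⁻²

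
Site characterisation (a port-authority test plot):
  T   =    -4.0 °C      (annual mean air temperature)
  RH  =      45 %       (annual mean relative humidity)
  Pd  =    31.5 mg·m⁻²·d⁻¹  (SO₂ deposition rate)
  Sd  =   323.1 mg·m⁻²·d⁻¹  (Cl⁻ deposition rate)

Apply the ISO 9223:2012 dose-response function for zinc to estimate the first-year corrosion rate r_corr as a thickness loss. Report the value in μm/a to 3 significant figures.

r_corr = 0.755 μm/a

zinc: f(T) = +0.038·(T−10) [T≤10 °C] = -0.5320
  SO₂ term: 0.0129·31.5^0.44·exp(0.046·45-0.5320) = 0.274
  Cl⁻ term: 0.0175·323.1^0.57·exp(0.008·45+0.085·-4.0) = 0.4809
  sum: 0.274 + 0.4809 → r_corr = 0.7549 μm/a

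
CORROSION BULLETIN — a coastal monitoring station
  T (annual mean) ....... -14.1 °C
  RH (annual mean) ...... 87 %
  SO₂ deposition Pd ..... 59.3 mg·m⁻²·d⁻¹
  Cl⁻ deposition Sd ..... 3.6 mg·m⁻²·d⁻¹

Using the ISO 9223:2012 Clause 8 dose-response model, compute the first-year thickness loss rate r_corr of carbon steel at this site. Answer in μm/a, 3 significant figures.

carbon steel: T≤10 °C ⇒ hinge +0.150·(-14.1−10) = -3.6150
  sulphur-dioxide contribution → 2.268 μm/a
  chloride contribution → 2.267 μm/a
  total first-year rate 4.535 μm/a

r_corr = 4.53 μm/a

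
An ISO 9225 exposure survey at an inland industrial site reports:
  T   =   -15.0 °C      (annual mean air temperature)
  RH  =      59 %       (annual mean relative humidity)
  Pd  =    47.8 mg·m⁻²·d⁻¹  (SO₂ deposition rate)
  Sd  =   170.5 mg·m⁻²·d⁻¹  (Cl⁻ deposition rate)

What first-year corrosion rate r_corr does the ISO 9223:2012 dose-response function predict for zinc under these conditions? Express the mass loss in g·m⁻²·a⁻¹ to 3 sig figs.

r_corr = 3.99 g·m⁻²·a⁻¹

zinc: f(T) = +0.038·(T−10) [T≤10 °C] = -0.9500
  SO₂ term: 0.0129·47.8^0.44·exp(0.046·59-0.9500) = 0.4127
  Sd branch = 0.0175·Sd^0.57·e^(0.008·RH+0.085·T) = 0.1467 μm/a
  r_corr = 0.4127 + 0.1467 = 0.5594 μm/a
Convert to mass loss: 0.5594 μm/a × 7.14 g/cm³ = 3.994 g·m⁻²·a⁻¹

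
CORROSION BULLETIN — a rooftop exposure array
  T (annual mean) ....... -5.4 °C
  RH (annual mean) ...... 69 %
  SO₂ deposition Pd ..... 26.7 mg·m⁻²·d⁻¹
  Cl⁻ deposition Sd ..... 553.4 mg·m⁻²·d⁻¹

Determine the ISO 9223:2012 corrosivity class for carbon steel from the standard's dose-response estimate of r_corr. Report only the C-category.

C3

carbon steel: temperature factor f = +0.150·(-15.4) = -2.3100
  Pd branch = 1.77·Pd^0.52·e^(0.02·RH+f) = 3.854 μm/a
  Cl⁻ term: 0.102·553.4^0.62·exp(0.033·69+0.04·-5.4) = 40.21
  r_corr = 3.854 + 40.21 = 44.07 μm/a
ISO 9223 Table 2 (carbon steel): 25 < 44.1 ≤ 50 μm/a ⇒ C3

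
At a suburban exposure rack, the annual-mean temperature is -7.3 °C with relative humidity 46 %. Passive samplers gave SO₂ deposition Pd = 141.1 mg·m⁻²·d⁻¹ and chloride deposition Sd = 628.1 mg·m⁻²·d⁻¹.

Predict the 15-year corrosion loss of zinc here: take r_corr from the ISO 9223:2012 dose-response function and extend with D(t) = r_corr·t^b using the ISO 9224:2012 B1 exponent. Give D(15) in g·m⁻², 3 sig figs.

D(15) = 66.1 g·m⁻²

zinc: T≤10 °C ⇒ hinge +0.038·(-7.3−10) = -0.6574
  SO₂ term: 0.0129·141.1^0.44·exp(0.046·46-0.6574) = 0.4896
  Cl⁻ term: 0.0175·628.1^0.57·exp(0.008·46+0.085·-7.3) = 0.5349
  r_corr = 0.4896 + 0.5349 = 1.024 μm/a
Power-law: D(15) = r_corr · 15^0.813
  D(15) = 1.024 × 15^0.813 = 1.024 × 9.04 = 9.261 μm
  Mass loss = 9.261 μm × 7.14 g/cm³ = 66.12 g·m⁻²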